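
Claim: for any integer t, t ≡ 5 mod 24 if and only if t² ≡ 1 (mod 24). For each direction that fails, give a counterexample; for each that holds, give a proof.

Only the forward direction holds.

(⟸) This fails: take t = 1. Then 1² = 1 ≡ 1 (mod 24), yet 1 ≡ 1 (mod 24), not 5.

(⟹) Suppose t ≡ 5 mod 24. Write t = 24j + 5. Then (24j + 5)² = 576j² + 240j + 25 = 24(24j² + 10j + 1) + 1, so t² ≡ 1 (mod 24).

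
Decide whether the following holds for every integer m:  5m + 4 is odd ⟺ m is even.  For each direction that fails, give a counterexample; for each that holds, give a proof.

Neither implication holds.

[⇒] This fails: m = 5 gives 5m + 4 = 29, which is odd, but 5 is odd, not even.

[⇐] This also fails: m = 0 is even, but 5m + 4 = 4 is even, not odd.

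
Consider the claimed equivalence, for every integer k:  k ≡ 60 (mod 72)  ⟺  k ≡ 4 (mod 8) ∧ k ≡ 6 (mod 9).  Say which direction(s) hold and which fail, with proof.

Equivalent; both directions hold.

(⇐) If k ≡ 4 (mod 8) and k ≡ 6 (mod 9), then by the Chinese remainder theorem k ≡ 60 (mod 72). This is exactly k ≡ 60 (mod 72).

(⇒) Suppose k ≡ 60 (mod 72); write k = 72j + 60. Since 8 ∣ 72, reducing mod 8 gives k ≡ 60 ≡ 4 (mod 8); since 9 ∣ 72, reducing mod 9 gives k ≡ 60 ≡ 6 (mod 9).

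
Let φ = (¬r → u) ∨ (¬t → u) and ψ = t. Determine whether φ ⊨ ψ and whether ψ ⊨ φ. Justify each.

Forward direction. This fails. Under u = T, t = F, r = F, the left side is true but the right side is false.

Converse. Assume the antecedent. If u is true, (¬r → u) ∨ (¬t → u) reduces to true regardless of the other variables. If u is false, the antecedent forces (u = F, t = T, r = F) or (u = F, t = T, r = T), and (¬r → u) ∨ (¬t → u) holds there. Either way (¬r → u) ∨ (¬t → u) holds.

(⇒) fails; (⇐) holds.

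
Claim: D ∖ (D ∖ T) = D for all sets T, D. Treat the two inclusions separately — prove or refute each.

Forward inclusion. Let x ∈ D ∖ (D ∖ T). Then x ∈ T ∩ D, from which x ∈ D.

Reverse inclusion. This inclusion fails. Take T = ∅, D = {1}; then 1 ∈ D but 1 ∉ D ∖ (D ∖ T).

Only the forward inclusion holds.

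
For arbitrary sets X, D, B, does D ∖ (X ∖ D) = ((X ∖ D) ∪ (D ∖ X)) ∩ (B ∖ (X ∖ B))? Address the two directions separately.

(⊆) fails and (⊇) fails.

(⟹) This inclusion fails. Take X = ∅, D = {1}, B = ∅; then 1 ∈ D ∖ (X ∖ D) but 1 ∉ ((X ∖ D) ∪ (D ∖ X)) ∩ (B ∖ (X ∖ B)).

(⟸) This inclusion fails. Take X = {1}, D = ∅, B = {1}; then 1 ∈ ((X ∖ D) ∪ (D ∖ X)) ∩ (B ∖ (X ∖ B)) but 1 ∉ D ∖ (X ∖ D).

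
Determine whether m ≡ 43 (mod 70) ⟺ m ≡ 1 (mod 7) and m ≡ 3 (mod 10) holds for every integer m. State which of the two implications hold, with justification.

The biconditional holds.

(⟹) Suppose m ≡ 43 (mod 70); write m = 70j + 43. Since 7 ∣ 70, reducing mod 7 gives m ≡ 43 ≡ 1 (mod 7); since 10 ∣ 70, reducing mod 10 gives m ≡ 43 ≡ 3 (mod 10).

(⟸) Conversely, if m ≡ 1 (mod 7) and m ≡ 3 (mod 10), then by the Chinese remainder theorem m ≡ 43 (mod 70). This is exactly m ≡ 43 (mod 70).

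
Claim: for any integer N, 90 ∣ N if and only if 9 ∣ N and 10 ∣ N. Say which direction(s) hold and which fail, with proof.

(→) If 90 ∣ N, write N = 90q. Since 90 = 10·9, N = 9·(10q), so 9 ∣ N; and since 90 = 9·10, N = 10·(9q), so 10 ∣ N.

(←) Suppose 9 ∣ N and 10 ∣ N. Any common multiple of 9 and 10 is a multiple of their lcm; here gcd(9, 10) = 1, so lcm(9, 10) = 9·10 = 90, so 90 ∣ N.

Equivalent; both directions hold.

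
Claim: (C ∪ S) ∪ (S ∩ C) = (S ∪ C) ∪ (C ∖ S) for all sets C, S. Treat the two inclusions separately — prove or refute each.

The two sets are equal.

Forward inclusion. Let x ∈ (C ∪ S) ∪ (S ∩ C). Then either x ∈ C and x ∉ S; or x ∈ S and x ∉ C; or x ∈ C ∩ S. In each case x ∈ (S ∪ C) ∪ (C ∖ S), so (C ∪ S) ∪ (S ∩ C) ⊆ (S ∪ C) ∪ (C ∖ S).

Reverse inclusion. Let x ∈ (S ∪ C) ∪ (C ∖ S). Then either x ∈ C and x ∉ S; or x ∈ S and x ∉ C; or x ∈ C ∩ S. In each case x ∈ (C ∪ S) ∪ (S ∩ C), so (S ∪ C) ∪ (C ∖ S) ⊆ (C ∪ S) ∪ (S ∩ C).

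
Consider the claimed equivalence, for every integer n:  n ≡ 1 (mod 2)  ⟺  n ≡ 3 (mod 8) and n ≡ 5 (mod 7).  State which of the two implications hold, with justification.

Only the converse holds.

[⇐] If n ≡ 3 (mod 8) and n ≡ 5 (mod 7), then by the Chinese remainder theorem n ≡ 19 (mod 56). Since 19 ≡ 1 (mod 2) and 2 ∣ 56, we get n ≡ 1 (mod 2).

[⇒] This fails: n = 1 gives 1 ≡ 1 (mod 2) but 1 ≡ 1 (mod 8), so the conjunction on the right does not hold.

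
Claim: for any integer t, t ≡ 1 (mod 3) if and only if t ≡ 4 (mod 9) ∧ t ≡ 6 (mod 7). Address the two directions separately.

Converse. If t ≡ 4 (mod 9) and t ≡ 6 (mod 7), then by the Chinese remainder theorem t ≡ 13 (mod 63). Since 13 ≡ 1 (mod 3) and 3 ∣ 63, we get t ≡ 1 (mod 3).

Forward direction. This fails: t = 1 gives 1 ≡ 1 (mod 3) but 1 ≡ 1 (mod 9), so the conjunction on the right does not hold.

Only the reverse direction holds.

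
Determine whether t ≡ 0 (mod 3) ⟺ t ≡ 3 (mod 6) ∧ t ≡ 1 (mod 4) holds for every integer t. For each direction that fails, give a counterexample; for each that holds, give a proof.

Converse. If t ≡ 3 (mod 6) and t ≡ 1 (mod 4), then by the Chinese remainder theorem t ≡ 9 (mod 12). Since 9 ≡ 0 (mod 3) and 3 ∣ 12, we get t ≡ 0 (mod 3).

Forward direction. This fails: t = 0 gives 0 ≡ 0 (mod 3) but 0 ≡ 0 (mod 6), so the conjunction on the right does not hold.

(⇒) fails; (⇐) holds.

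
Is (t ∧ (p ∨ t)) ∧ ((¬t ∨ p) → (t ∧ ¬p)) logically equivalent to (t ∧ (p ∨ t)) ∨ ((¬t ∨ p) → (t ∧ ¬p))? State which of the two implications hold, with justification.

Forward direction. Assume the antecedent. If t is true, the consequent reduces to true regardless of the other variables. If t is false, the antecedent cannot hold. Either way the consequent holds.

Converse. This fails. Under t = T, p = T, the left side is false but the right side is true.

Only the forward direction holds.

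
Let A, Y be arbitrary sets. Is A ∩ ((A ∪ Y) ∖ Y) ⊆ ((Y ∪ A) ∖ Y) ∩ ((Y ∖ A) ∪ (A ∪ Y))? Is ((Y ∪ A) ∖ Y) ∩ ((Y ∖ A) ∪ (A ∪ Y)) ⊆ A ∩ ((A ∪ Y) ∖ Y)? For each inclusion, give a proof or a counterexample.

(⟹) Let x ∈ A ∩ ((A ∪ Y) ∖ Y). Then x ∈ A and x ∉ Y, from which x ∈ ((Y ∪ A) ∖ Y) ∩ ((Y ∖ A) ∪ (A ∪ Y)).

(⟸) Let x ∈ ((Y ∪ A) ∖ Y) ∩ ((Y ∖ A) ∪ (A ∪ Y)). Then x ∈ A and x ∉ Y, from which x ∈ A ∩ ((A ∪ Y) ∖ Y).

Both inclusions hold; the sets are equal.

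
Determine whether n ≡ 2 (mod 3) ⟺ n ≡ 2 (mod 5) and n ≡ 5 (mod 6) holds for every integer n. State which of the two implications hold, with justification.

Only the reverse direction holds.

(⇒) This fails: n = 2 gives 2 ≡ 2 (mod 3) but 2 ≡ 2 (mod 6), so the conjunction on the right does not hold.

(⇐) Conversely, if n ≡ 2 (mod 5) and n ≡ 5 (mod 6), then by the Chinese remainder theorem n ≡ 17 (mod 30). Since 17 ≡ 2 (mod 3) and 3 ∣ 30, we get n ≡ 2 (mod 3).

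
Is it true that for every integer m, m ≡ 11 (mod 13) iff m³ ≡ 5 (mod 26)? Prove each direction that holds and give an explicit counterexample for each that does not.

Neither direction holds.

[⇒] This fails: take m = 24. Then 24 ≡ 11 (mod 13), but 24³ = 13824 ≡ 18 (mod 26), not 5.

[⇐] This fails: take m = 7. Then 7³ = 343 ≡ 5 (mod 26), yet 7 ≡ 7 (mod 13), not 11.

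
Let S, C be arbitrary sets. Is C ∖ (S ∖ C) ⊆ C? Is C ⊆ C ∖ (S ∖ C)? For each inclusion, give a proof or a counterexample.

(⊆) Let x ∈ C ∖ (S ∖ C). Then either x ∈ C and x ∉ S; or x ∈ S ∩ C. In each case x ∈ C, so C ∖ (S ∖ C) ⊆ C.

(⊇) Let x ∈ C. Then either x ∈ C and x ∉ S; or x ∈ S ∩ C. In each case x ∈ C ∖ (S ∖ C), so C ⊆ C ∖ (S ∖ C).

The two sets are equal.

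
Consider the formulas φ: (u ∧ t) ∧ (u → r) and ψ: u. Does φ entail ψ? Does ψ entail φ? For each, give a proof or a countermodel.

Forward direction. Assume the antecedent. If r is true, the antecedent forces (r = T, u = T, t = T), and u holds there. If r is false, the antecedent cannot hold. Either way u holds.

Converse. This fails. Under r = F, u = T, t = F, the left side is false but the right side is true.

(⇒) holds; (⇐) fails.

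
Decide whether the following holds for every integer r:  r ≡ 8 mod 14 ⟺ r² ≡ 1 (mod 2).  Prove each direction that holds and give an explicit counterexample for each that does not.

(→) This fails: take r = 8. Then 8 ≡ 8 (mod 14), but 8² = 64 ≡ 0 (mod 2), not 1.

(←) This fails: take r = 1. Then 1² = 1 ≡ 1 (mod 2), yet 1 ≡ 1 (mod 14), not 8.

(⇒) fails and (⇐) fails.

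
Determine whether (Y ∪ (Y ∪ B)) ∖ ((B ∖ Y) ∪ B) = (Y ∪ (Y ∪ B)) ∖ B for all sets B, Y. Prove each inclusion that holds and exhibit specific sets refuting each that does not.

Reverse inclusion. Let x ∈ (Y ∪ (Y ∪ B)) ∖ B. Then x ∈ Y and x ∉ B, from which x ∈ (Y ∪ (Y ∪ B)) ∖ ((B ∖ Y) ∪ B).

Forward inclusion. Let x ∈ (Y ∪ (Y ∪ B)) ∖ ((B ∖ Y) ∪ B). Then x ∈ Y and x ∉ B, from which x ∈ (Y ∪ (Y ∪ B)) ∖ B.

The two sets are equal.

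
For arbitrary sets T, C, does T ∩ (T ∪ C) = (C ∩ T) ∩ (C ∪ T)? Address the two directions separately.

(⟸) Let x ∈ (C ∩ T) ∩ (C ∪ T). Then x ∈ T ∩ C, from which x ∈ T ∩ (T ∪ C).

(⟹) This inclusion fails. Take T = {1}, C = ∅; then 1 ∈ T ∩ (T ∪ C) but 1 ∉ (C ∩ T) ∩ (C ∪ T).

The sets are not equal: only the reverse inclusion holds.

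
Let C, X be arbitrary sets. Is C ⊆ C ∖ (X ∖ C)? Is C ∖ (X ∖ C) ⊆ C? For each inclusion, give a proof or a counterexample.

Both inclusions hold; the sets are equal.

Forward inclusion. Let x ∈ C. Then either x ∈ C and x ∉ X; or x ∈ C ∩ X. In each case x ∈ C ∖ (X ∖ C), so C ⊆ C ∖ (X ∖ C).

Reverse inclusion. Let x ∈ C ∖ (X ∖ C). Then either x ∈ C and x ∉ X; or x ∈ C ∩ X. In each case x ∈ C, so C ∖ (X ∖ C) ⊆ C.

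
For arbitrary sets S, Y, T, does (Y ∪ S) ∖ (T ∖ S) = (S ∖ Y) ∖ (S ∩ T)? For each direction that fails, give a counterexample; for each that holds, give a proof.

The sets are not equal: only the reverse inclusion holds.

(⊆) This inclusion fails. Take S = ∅, Y = {1}, T = ∅; then 1 ∈ (Y ∪ S) ∖ (T ∖ S) but 1 ∉ (S ∖ Y) ∖ (S ∩ T).

(⊇) Let x ∈ (S ∖ Y) ∖ (S ∩ T). Then x ∈ S and x ∉ Y, T, from which x ∈ (Y ∪ S) ∖ (T ∖ S).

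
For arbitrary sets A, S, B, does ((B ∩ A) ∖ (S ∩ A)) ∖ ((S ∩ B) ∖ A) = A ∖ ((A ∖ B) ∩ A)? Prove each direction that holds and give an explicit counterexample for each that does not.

The sets are not equal: only the forward inclusion holds.

(⟹) Let x ∈ ((B ∩ A) ∖ (S ∩ A)) ∖ ((S ∩ B) ∖ A). Then x ∈ A ∩ B and x ∉ S, from which x ∈ A ∖ ((A ∖ B) ∩ A).

(⟸) This inclusion fails. Take A = {1}, S = {1}, B = {1}; then 1 ∈ A ∖ ((A ∖ B) ∩ A) but 1 ∉ ((B ∩ A) ∖ (S ∩ A)) ∖ ((S ∩ B) ∖ A).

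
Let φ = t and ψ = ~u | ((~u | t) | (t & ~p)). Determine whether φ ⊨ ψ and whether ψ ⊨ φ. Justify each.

Only the forward direction holds.

[⇒] Assume the antecedent. If p is true, the antecedent forces (p = T, t = T, u = F) or (p = T, t = T, u = T), and ~u | ((~u | t) | (t & ~p)) holds there. If p is false, the antecedent forces (p = F, t = T, u = F) or (p = F, t = T, u = T), and ~u | ((~u | t) | (t & ~p)) holds there. Either way ~u | ((~u | t) | (t & ~p)) holds.

[⇐] This fails. Under p = F, t = F, u = F, the left side is false but the right side is true.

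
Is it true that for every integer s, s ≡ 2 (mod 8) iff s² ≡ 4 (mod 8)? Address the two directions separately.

The forward direction holds; the converse fails.

(⇒) Suppose s ≡ 2 (mod 8). Write s = 8j + 2. Then (8j + 2)² = 64j² + 32j + 4 = 8(8j² + 4j) + 4, so s² ≡ 4 (mod 8).

(⇐) This fails: take s = 6. Then 6² = 36 ≡ 4 (mod 8), yet 6 ≡ 6 (mod 8), not 2.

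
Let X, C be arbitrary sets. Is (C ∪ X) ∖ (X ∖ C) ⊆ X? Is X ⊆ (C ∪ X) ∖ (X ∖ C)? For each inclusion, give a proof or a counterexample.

(⊆) fails and (⊇) fails.

(⊆) This inclusion fails. Take X = ∅, C = {1}; then 1 ∈ (C ∪ X) ∖ (X ∖ C) but 1 ∉ X.

(⊇) This inclusion fails. Take X = {1}, C = ∅; then 1 ∈ X but 1 ∉ (C ∪ X) ∖ (X ∖ C).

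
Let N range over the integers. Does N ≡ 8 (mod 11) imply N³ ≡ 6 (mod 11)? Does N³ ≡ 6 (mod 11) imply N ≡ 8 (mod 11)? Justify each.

(⟸) Suppose N³ ≡ 6 (mod 11). The only residue r in {0, …, 10} with r³ ≡ 6 (mod 11) is r = 8, so N ≡ 8 (mod 11).

(⟹) Suppose N ≡ 8 (mod 11). Write N = 11j + 8. Then (11j + 8)³ = 1331j³ + 2904j² + 2112j + 512 = 11(121j³ + 264j² + 192j + 46) + 6, so N³ ≡ 6 (mod 11).

The biconditional holds.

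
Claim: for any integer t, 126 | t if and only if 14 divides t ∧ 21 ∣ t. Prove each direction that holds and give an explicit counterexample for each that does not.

[⇒] If 126 ∣ t, write t = 126q. Since 126 = 9·14, t = 14·(9q), so 14 ∣ t; and since 126 = 6·21, t = 21·(6q), so 21 ∣ t.

[⇐] This fails: take t = 42. Both 14 ∣ 42 and 21 ∣ 42, yet 42 is not a multiple of 126 (since 42 = 0·126 + 42), so 126 ∤ 42.

(⇒) holds; (⇐) fails.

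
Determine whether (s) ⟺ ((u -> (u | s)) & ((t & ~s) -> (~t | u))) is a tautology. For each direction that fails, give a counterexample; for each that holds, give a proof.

Only the forward direction holds.

Forward direction. Assume the antecedent. If u is true, the consequent reduces to true regardless of the other variables. If u is false, the antecedent forces (u = F, t = F, s = T) or (u = F, t = T, s = T), and the consequent holds there. Either way the consequent holds.

Converse. This fails. Under u = F, t = F, s = F, the left side is false but the right side is true.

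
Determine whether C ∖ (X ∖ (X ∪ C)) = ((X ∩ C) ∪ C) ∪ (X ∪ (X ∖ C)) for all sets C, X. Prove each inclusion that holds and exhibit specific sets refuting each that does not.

(⊆) holds; (⊇) fails.

(⟹) Let x ∈ C ∖ (X ∖ (X ∪ C)). Then either x ∈ C and x ∉ X; or x ∈ C ∩ X. In each case x ∈ ((X ∩ C) ∪ C) ∪ (X ∪ (X ∖ C)), so C ∖ (X ∖ (X ∪ C)) ⊆ ((X ∩ C) ∪ C) ∪ (X ∪ (X ∖ C)).

(⟸) This inclusion fails. Take C = ∅, X = {1}; then 1 ∈ ((X ∩ C) ∪ C) ∪ (X ∪ (X ∖ C)) but 1 ∉ C ∖ (X ∖ (X ∪ C)).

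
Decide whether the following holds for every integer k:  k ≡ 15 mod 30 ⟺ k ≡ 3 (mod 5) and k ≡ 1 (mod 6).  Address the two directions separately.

(⟹) This fails: k = 15 gives 15 ≡ 15 (mod 30) but 15 ≡ 0 (mod 5), so the conjunction on the right does not hold.

(⟸) This fails: k = 13 satisfies both congruences on the right (13 ≡ 3 mod 5 and 13 ≡ 1 mod 6) yet 13 ≡ 13 (mod 30), not 15.

Neither implication holds.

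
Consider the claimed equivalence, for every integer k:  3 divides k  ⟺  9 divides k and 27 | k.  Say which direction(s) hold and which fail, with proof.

Only the reverse direction holds.

(→) This fails: take k = 3. Certainly 3 ∣ 3, but 9 ∤ 3.

(←) Suppose 9 ∣ k and 27 ∣ k. Any common multiple of 9 and 27 is a multiple of their lcm; here lcm(9, 27) = 9·27/gcd(9, 27) = 243/9 = 27, so 27 ∣ k. Since 3 ∣ 27, it follows that 3 ∣ k.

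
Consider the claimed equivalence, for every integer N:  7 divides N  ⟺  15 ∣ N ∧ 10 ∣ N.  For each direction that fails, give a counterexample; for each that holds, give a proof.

Neither direction holds.

[⇒] This fails: take N = 7. Certainly 7 ∣ 7, but 15 ∤ 7.

[⇐] This fails: take N = 30. Both 15 ∣ 30 and 10 ∣ 30, yet 30 is not a multiple of 7 (since 30 = 4·7 + 2), so 7 ∤ 30.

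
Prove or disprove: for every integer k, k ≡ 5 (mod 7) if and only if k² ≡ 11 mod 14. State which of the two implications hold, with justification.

(⇒) fails and (⇐) fails.

[⇒] This fails: take k = 12. Then 12 ≡ 5 (mod 7), but 12² = 144 ≡ 4 (mod 14), not 11.

[⇐] This fails: take k = 9. Then 9² = 81 ≡ 11 (mod 14), yet 9 ≡ 2 (mod 7), not 5.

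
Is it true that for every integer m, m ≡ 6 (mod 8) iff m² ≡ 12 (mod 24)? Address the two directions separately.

Neither implication holds.

[⇒] This fails: take m = 14. Then 14 ≡ 6 (mod 8), but 14² = 196 ≡ 4 (mod 24), not 12.

[⇐] This fails: take m = 18. Then 18² = 324 ≡ 12 (mod 24), yet 18 ≡ 2 (mod 8), not 6.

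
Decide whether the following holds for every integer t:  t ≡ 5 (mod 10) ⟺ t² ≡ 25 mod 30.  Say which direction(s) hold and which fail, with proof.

(⇒) fails; (⇐) holds.

(→) This fails: take t = 15. Then 15 ≡ 5 (mod 10), but 15² = 225 ≡ 15 (mod 30), not 25.

(←) Conversely, the residues r modulo 30 with r² ≡ 25 (mod 30) are exactly {5, 25}, and each is ≡ 5 (mod 10).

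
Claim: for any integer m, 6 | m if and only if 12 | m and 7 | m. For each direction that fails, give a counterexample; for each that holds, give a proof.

(←) Suppose 12 ∣ m and 7 ∣ m. Any common multiple of 12 and 7 is a multiple of their lcm; here gcd(12, 7) = 1, so lcm(12, 7) = 12·7 = 84, so 84 ∣ m. Since 6 ∣ 84, it follows that 6 ∣ m.

(→) This fails: take m = 6. Certainly 6 ∣ 6, but 12 ∤ 6.

Not equivalent: only (⇐) holds.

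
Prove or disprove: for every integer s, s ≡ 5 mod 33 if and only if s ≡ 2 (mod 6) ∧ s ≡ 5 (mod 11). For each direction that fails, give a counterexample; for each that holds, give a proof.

Not equivalent: only (⇐) holds.

(⟸) If s ≡ 2 (mod 6) and s ≡ 5 (mod 11), then by the Chinese remainder theorem s ≡ 38 (mod 66). Since 38 ≡ 5 (mod 33) and 33 ∣ 66, we get s ≡ 5 (mod 33).

(⟹) This fails: s = 5 gives 5 ≡ 5 (mod 33) but 5 ≡ 5 (mod 6), so the conjunction on the right does not hold.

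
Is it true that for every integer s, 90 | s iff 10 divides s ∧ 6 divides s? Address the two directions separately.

Not equivalent: only (⇒) holds.

[⇒] If 90 ∣ s, write s = 90q. Since 90 = 9·10, s = 10·(9q), so 10 ∣ s; and since 90 = 15·6, s = 6·(15q), so 6 ∣ s.

[⇐] This fails: take s = 30. Both 10 ∣ 30 and 6 ∣ 30, yet 30 is not a multiple of 90 (since 30 = 0·90 + 30), so 90 ∤ 30.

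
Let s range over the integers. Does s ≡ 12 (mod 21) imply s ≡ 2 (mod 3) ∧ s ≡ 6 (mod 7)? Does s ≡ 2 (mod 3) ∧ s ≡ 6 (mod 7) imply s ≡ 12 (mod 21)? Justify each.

Neither direction holds.

Forward direction. This fails: s = 12 gives 12 ≡ 12 (mod 21) but 12 ≡ 0 (mod 3), so the conjunction on the right does not hold.

Converse. This fails: s = 20 satisfies both congruences on the right (20 ≡ 2 mod 3 and 20 ≡ 6 mod 7) yet 20 ≡ 20 (mod 21), not 12.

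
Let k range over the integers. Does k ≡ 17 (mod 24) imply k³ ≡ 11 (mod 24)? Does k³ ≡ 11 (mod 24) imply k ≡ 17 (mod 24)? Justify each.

Both directions fail.

Forward direction. This fails: take k = 17. Then 17 ≡ 17 (mod 24), but 17³ = 4913 ≡ 17 (mod 24), not 11.

Converse. This fails: take k = 11. Then 11³ = 1331 ≡ 11 (mod 24), yet 11 ≡ 11 (mod 24), not 17.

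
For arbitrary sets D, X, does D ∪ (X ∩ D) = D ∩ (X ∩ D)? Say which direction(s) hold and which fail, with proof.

(⊇) Let x ∈ D ∩ (X ∩ D). Then x ∈ D ∩ X, from which x ∈ D ∪ (X ∩ D).

(⊆) This inclusion fails. Take D = {1}, X = ∅; then 1 ∈ D ∪ (X ∩ D) but 1 ∉ D ∩ (X ∩ D).

(⊆) fails; (⊇) holds.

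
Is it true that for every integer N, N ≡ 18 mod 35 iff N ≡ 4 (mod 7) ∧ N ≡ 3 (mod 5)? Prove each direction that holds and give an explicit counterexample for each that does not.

Forward direction. Suppose N ≡ 18 (mod 35); write N = 35j + 18. Since 7 ∣ 35, reducing mod 7 gives N ≡ 18 ≡ 4 (mod 7); since 5 ∣ 35, reducing mod 5 gives N ≡ 18 ≡ 3 (mod 5).

Converse. If N ≡ 4 (mod 7) and N ≡ 3 (mod 5), then by the Chinese remainder theorem N ≡ 18 (mod 35). This is exactly N ≡ 18 (mod 35).

Both implications hold.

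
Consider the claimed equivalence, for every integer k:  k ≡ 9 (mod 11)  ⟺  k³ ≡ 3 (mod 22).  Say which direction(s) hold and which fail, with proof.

Not equivalent: only (⇐) holds.

[⇒] This fails: take k = 20. Then 20 ≡ 9 (mod 11), but 20³ = 8000 ≡ 14 (mod 22), not 3.

[⇐] Conversely, the residues r modulo 22 with r³ ≡ 3 (mod 22) are exactly {9}, and each is ≡ 9 (mod 11).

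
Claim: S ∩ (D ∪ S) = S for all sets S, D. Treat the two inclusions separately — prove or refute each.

(⊆) Let x ∈ S ∩ (D ∪ S). Then either x ∈ S and x ∉ D; or x ∈ S ∩ D. In each case x ∈ S, so S ∩ (D ∪ S) ⊆ S.

(⊇) Let x ∈ S. Then either x ∈ S and x ∉ D; or x ∈ S ∩ D. In each case x ∈ S ∩ (D ∪ S), so S ⊆ S ∩ (D ∪ S).

The two sets are equal.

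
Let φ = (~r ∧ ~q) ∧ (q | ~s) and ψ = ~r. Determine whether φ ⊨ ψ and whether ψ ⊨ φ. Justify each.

(⇒) holds; (⇐) fails.

(⟹) Assume the antecedent. If r is true, the antecedent cannot hold. If r is false, ~r reduces to true regardless of the other variables. Either way ~r holds.

(⟸) This fails. Under r = F, q = T, s = F, the left side is false but the right side is true.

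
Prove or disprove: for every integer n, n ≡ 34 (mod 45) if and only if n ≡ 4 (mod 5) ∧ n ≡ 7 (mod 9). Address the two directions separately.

Forward direction. Suppose n ≡ 34 (mod 45); write n = 45j + 34. Since 5 ∣ 45, reducing mod 5 gives n ≡ 34 ≡ 4 (mod 5); since 9 ∣ 45, reducing mod 9 gives n ≡ 34 ≡ 7 (mod 9).

Converse. If n ≡ 4 (mod 5) and n ≡ 7 (mod 9), then by the Chinese remainder theorem n ≡ 34 (mod 45). This is exactly n ≡ 34 (mod 45).

Both implications hold.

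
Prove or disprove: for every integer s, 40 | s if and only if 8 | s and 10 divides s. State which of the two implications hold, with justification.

Equivalent; both directions hold.

(⇒) If 40 ∣ s, write s = 40q. Since 40 = 5·8, s = 8·(5q), so 8 ∣ s; and since 40 = 4·10, s = 10·(4q), so 10 ∣ s.

(⇐) Suppose 8 ∣ s and 10 ∣ s. Any common multiple of 8 and 10 is a multiple of their lcm; here lcm(8, 10) = 8·10/gcd(8, 10) = 80/2 = 40, so 40 ∣ s.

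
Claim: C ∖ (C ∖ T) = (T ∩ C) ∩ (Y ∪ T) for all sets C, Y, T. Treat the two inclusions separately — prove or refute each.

The two sets are equal.

(⟹) Let x ∈ C ∖ (C ∖ T). Then either x ∈ C ∩ T and x ∉ Y; or x ∈ C ∩ Y ∩ T. In each case x ∈ (T ∩ C) ∩ (Y ∪ T), so C ∖ (C ∖ T) ⊆ (T ∩ C) ∩ (Y ∪ T).

(⟸) Let x ∈ (T ∩ C) ∩ (Y ∪ T). Then either x ∈ C ∩ T and x ∉ Y; or x ∈ C ∩ Y ∩ T. In each case x ∈ C ∖ (C ∖ T), so (T ∩ C) ∩ (Y ∪ T) ⊆ C ∖ (C ∖ T).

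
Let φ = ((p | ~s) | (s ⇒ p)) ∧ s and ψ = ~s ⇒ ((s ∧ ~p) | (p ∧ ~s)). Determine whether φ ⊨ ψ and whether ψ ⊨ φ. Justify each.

Only the forward implication holds.

(→) Assume the antecedent. If p is true, ~s ⇒ ((s ∧ ~p) | (p ∧ ~s)) reduces to true regardless of the other variables. If p is false, the antecedent cannot hold. Either way ~s ⇒ ((s ∧ ~p) | (p ∧ ~s)) holds.

(←) This fails. Under p = T, s = F, the left side is false but the right side is true.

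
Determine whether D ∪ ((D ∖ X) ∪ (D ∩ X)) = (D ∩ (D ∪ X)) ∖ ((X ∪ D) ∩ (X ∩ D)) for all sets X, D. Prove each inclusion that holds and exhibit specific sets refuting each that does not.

(⟹) This inclusion fails. Take X = {1}, D = {1}; then 1 ∈ D ∪ ((D ∖ X) ∪ (D ∩ X)) but 1 ∉ (D ∩ (D ∪ X)) ∖ ((X ∪ D) ∩ (X ∩ D)).

(⟸) Let x ∈ (D ∩ (D ∪ X)) ∖ ((X ∪ D) ∩ (X ∩ D)). Then x ∈ D and x ∉ X, from which x ∈ D ∪ ((D ∖ X) ∪ (D ∩ X)).

(⊆) fails; (⊇) holds.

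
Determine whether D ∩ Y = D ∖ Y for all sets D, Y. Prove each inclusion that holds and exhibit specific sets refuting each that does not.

Both inclusions fail.

(⊆) This inclusion fails. Take D = {1}, Y = {1}; then 1 ∈ D ∩ Y but 1 ∉ D ∖ Y.

(⊇) This inclusion fails. Take D = {1}, Y = ∅; then 1 ∈ D ∖ Y but 1 ∉ D ∩ Y.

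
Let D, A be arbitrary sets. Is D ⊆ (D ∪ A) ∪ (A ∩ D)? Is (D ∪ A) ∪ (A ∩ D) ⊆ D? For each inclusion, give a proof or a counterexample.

The sets are not equal: only the forward inclusion holds.

(⊇) This inclusion fails. Take D = ∅, A = {1}; then 1 ∈ (D ∪ A) ∪ (A ∩ D) but 1 ∉ D.

(⊆) Let x ∈ D. Then either x ∈ D and x ∉ A; or x ∈ D ∩ A. In each case x ∈ (D ∪ A) ∪ (A ∩ D), so D ⊆ (D ∪ A) ∪ (A ∩ D).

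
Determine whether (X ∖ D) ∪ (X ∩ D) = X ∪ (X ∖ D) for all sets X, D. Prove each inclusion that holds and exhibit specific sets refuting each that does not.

The two sets are equal.

Forward inclusion. Let x ∈ (X ∖ D) ∪ (X ∩ D). Then either x ∈ X and x ∉ D; or x ∈ X ∩ D. In each case x ∈ X ∪ (X ∖ D), so (X ∖ D) ∪ (X ∩ D) ⊆ X ∪ (X ∖ D).

Reverse inclusion. Let x ∈ X ∪ (X ∖ D). Then either x ∈ X and x ∉ D; or x ∈ X ∩ D. In each case x ∈ (X ∖ D) ∪ (X ∩ D), so X ∪ (X ∖ D) ⊆ (X ∖ D) ∪ (X ∩ D).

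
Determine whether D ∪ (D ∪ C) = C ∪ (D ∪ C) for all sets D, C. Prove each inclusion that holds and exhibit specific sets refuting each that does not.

Both inclusions hold.

(⊆) Let x ∈ D ∪ (D ∪ C). Then either x ∈ D and x ∉ C; or x ∈ C and x ∉ D; or x ∈ D ∩ C. In each case x ∈ C ∪ (D ∪ C), so D ∪ (D ∪ C) ⊆ C ∪ (D ∪ C).

(⊇) Let x ∈ C ∪ (D ∪ C). Then either x ∈ D and x ∉ C; or x ∈ C and x ∉ D; or x ∈ D ∩ C. In each case x ∈ D ∪ (D ∪ C), so C ∪ (D ∪ C) ⊆ D ∪ (D ∪ C).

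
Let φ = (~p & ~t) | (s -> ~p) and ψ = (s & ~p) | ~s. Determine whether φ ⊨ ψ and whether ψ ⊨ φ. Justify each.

Both implications hold.

(⇒) Assume the antecedent. If s is true, the antecedent forces (s = T, p = F, t = F) or (s = T, p = F, t = T), and (s & ~p) | ~s holds there. If s is false, (s & ~p) | ~s reduces to true regardless of the other variables. Either way (s & ~p) | ~s holds.

(⇐) Assume the antecedent. If s is true, the antecedent forces (s = T, p = F, t = F) or (s = T, p = F, t = T), and (~p & ~t) | (s -> ~p) holds there. If s is false, (~p & ~t) | (s -> ~p) reduces to true regardless of the other variables. Either way (~p & ~t) | (s -> ~p) holds.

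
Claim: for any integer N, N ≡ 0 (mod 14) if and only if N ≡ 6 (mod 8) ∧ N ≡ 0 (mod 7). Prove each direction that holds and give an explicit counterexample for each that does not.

Only the converse holds.

[⇒] This fails: N = 0 gives 0 ≡ 0 (mod 14) but 0 ≡ 0 (mod 8), so the conjunction on the right does not hold.

[⇐] Conversely, if N ≡ 6 (mod 8) and N ≡ 0 (mod 7), then by the Chinese remainder theorem N ≡ 14 (mod 56). Since 14 ≡ 0 (mod 14) and 14 ∣ 56, we get N ≡ 0 (mod 14).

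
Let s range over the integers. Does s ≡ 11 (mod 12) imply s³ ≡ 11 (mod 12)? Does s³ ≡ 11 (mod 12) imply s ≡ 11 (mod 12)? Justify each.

(⇒) Suppose s ≡ 11 (mod 12). Write s = 12j + 11. Then (12j + 11)³ = 1728j³ + 4752j² + 4356j + 1331 = 12(144j³ + 396j² + 363j + 110) + 11, so s³ ≡ 11 (mod 12).

(⇐) Conversely, suppose s³ ≡ 11 (mod 12). The only residue r in {0, …, 11} with r³ ≡ 11 (mod 12) is r = 11, so s ≡ 11 (mod 12).

Both implications hold.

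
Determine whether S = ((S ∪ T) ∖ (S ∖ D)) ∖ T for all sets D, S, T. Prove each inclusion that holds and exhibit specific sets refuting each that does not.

The sets are not equal: only the reverse inclusion holds.

(⊆) This inclusion fails. Take D = ∅, S = {1}, T = ∅; then 1 ∈ S but 1 ∉ ((S ∪ T) ∖ (S ∖ D)) ∖ T.

(⊇) Let x ∈ ((S ∪ T) ∖ (S ∖ D)) ∖ T. Then x ∈ D ∩ S and x ∉ T, from which x ∈ S.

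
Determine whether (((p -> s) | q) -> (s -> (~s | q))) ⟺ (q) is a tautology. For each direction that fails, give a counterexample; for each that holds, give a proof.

Only the reverse direction holds.

(⟸) Assume the antecedent. If q is true, the consequent reduces to true regardless of the other variables. If q is false, the antecedent cannot hold. Either way the consequent holds.

(⟹) This fails. Under q = F, p = F, s = F, the left side is true but the right side is false.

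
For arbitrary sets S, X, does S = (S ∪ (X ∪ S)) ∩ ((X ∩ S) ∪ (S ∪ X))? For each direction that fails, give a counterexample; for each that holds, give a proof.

(⊆) holds; (⊇) fails.

Forward inclusion. Let x ∈ S. Then either x ∈ S and x ∉ X; or x ∈ S ∩ X. In each case x ∈ (S ∪ (X ∪ S)) ∩ ((X ∩ S) ∪ (S ∪ X)), so S ⊆ (S ∪ (X ∪ S)) ∩ ((X ∩ S) ∪ (S ∪ X)).

Reverse inclusion. This inclusion fails. Take S = ∅, X = {1}; then 1 ∈ (S ∪ (X ∪ S)) ∩ ((X ∩ S) ∪ (S ∪ X)) but 1 ∉ S.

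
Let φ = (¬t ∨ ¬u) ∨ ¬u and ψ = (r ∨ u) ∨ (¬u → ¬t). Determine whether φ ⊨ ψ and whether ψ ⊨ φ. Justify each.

(⇒) This fails. Under u = F, r = F, t = T, the left side is true but the right side is false.

(⇐) This fails. Under u = T, r = F, t = T, the left side is false but the right side is true.

Both directions fail.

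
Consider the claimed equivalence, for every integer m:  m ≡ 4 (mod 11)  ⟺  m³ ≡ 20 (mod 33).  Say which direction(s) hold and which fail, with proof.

(⇒) fails; (⇐) holds.

[⇐] The residues r modulo 33 with r³ ≡ 20 (mod 33) are exactly {26}, and each is ≡ 4 (mod 11).

[⇒] This fails: take m = 4. Then 4 ≡ 4 (mod 11), but 4³ = 64 ≡ 31 (mod 33), not 20.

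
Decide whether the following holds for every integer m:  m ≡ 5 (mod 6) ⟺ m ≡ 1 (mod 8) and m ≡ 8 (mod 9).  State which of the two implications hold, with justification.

[⇒] This fails: m = 65 gives 65 ≡ 5 (mod 6) but 65 ≡ 2 (mod 9), so the conjunction on the right does not hold.

[⇐] Conversely, if m ≡ 1 (mod 8) and m ≡ 8 (mod 9), then by the Chinese remainder theorem m ≡ 17 (mod 72). Since 17 ≡ 5 (mod 6) and 6 ∣ 72, we get m ≡ 5 (mod 6).

Only the converse holds.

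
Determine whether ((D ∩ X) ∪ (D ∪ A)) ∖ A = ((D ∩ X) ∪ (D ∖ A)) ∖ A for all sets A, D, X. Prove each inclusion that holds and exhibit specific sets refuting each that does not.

(⟹) Let x ∈ ((D ∩ X) ∪ (D ∪ A)) ∖ A. Then either x ∈ D and x ∉ A, X; or x ∈ D ∩ X and x ∉ A. In each case x ∈ ((D ∩ X) ∪ (D ∖ A)) ∖ A, so ((D ∩ X) ∪ (D ∪ A)) ∖ A ⊆ ((D ∩ X) ∪ (D ∖ A)) ∖ A.

(⟸) Let x ∈ ((D ∩ X) ∪ (D ∖ A)) ∖ A. Then either x ∈ D and x ∉ A, X; or x ∈ D ∩ X and x ∉ A. In each case x ∈ ((D ∩ X) ∪ (D ∪ A)) ∖ A, so ((D ∩ X) ∪ (D ∖ A)) ∖ A ⊆ ((D ∩ X) ∪ (D ∪ A)) ∖ A.

Both inclusions hold; the sets are equal.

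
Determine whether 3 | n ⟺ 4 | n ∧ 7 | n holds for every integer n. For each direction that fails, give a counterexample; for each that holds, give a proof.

Both directions fail.

Forward direction. This fails: take n = 3. Certainly 3 ∣ 3, but 4 ∤ 3.

Converse. This fails: take n = 28. Both 4 ∣ 28 and 7 ∣ 28, yet 28 is not a multiple of 3 (since 28 = 9·3 + 1), so 3 ∤ 28.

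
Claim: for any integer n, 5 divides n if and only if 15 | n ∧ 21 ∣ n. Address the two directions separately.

Only the reverse direction holds.

(⇒) This fails: take n = 5. Certainly 5 ∣ 5, but 15 ∤ 5.

(⇐) Suppose 15 ∣ n and 21 ∣ n. Any common multiple of 15 and 21 is a multiple of their lcm; here lcm(15, 21) = 15·21/gcd(15, 21) = 315/3 = 105, so 105 ∣ n. Since 5 ∣ 105, it follows that 5 ∣ n.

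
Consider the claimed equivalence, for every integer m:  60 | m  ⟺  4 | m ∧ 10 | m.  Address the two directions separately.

Only the forward implication holds.

(→) If 60 ∣ m, write m = 60q. Since 60 = 15·4, m = 4·(15q), so 4 ∣ m; and since 60 = 6·10, m = 10·(6q), so 10 ∣ m.

(←) This fails: take m = 20. Both 4 ∣ 20 and 10 ∣ 20, yet 20 is not a multiple of 60 (since 20 = 0·60 + 20), so 60 ∤ 20.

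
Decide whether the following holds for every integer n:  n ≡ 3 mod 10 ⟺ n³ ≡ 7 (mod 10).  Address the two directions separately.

Both directions hold.

(⇐) Suppose n³ ≡ 7 (mod 10). The only residue r in {0, …, 9} with r³ ≡ 7 (mod 10) is r = 3, so n ≡ 3 (mod 10).

(⇒) Suppose n ≡ 3 mod 10. Write n = 10j + 3. Then (10j + 3)³ = 1000j³ + 900j² + 270j + 27 = 10(100j³ + 90j² + 27j + 2) + 7, so n³ ≡ 7 (mod 10).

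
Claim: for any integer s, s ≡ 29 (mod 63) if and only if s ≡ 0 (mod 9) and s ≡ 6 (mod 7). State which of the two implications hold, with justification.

Neither implication holds.

(→) This fails: s = 29 gives 29 ≡ 29 (mod 63) but 29 ≡ 2 (mod 9), so the conjunction on the right does not hold.

(←) This fails: s = 27 satisfies both congruences on the right (27 ≡ 0 mod 9 and 27 ≡ 6 mod 7) yet 27 ≡ 27 (mod 63), not 29.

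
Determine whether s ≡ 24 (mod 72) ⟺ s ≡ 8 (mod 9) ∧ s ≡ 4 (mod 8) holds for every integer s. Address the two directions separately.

(→) This fails: s = 24 gives 24 ≡ 24 (mod 72) but 24 ≡ 6 (mod 9), so the conjunction on the right does not hold.

(←) This fails: s = 44 satisfies both congruences on the right (44 ≡ 8 mod 9 and 44 ≡ 4 mod 8) yet 44 ≡ 44 (mod 72), not 24.

(⇒) fails and (⇐) fails.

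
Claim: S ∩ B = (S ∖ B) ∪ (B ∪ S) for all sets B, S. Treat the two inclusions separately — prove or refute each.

The sets are not equal: only the forward inclusion holds.

(⊆) Let x ∈ S ∩ B. Then x ∈ B ∩ S, from which x ∈ (S ∖ B) ∪ (B ∪ S).

(⊇) This inclusion fails. Take B = {1}, S = ∅; then 1 ∈ (S ∖ B) ∪ (B ∪ S) but 1 ∉ S ∩ B.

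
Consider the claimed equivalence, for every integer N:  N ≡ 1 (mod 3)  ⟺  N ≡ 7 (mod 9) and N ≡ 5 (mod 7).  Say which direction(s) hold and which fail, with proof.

Forward direction. This fails: N = 1 gives 1 ≡ 1 (mod 3) but 1 ≡ 1 (mod 9), so the conjunction on the right does not hold.

Converse. If N ≡ 7 (mod 9) and N ≡ 5 (mod 7), then by the Chinese remainder theorem N ≡ 61 (mod 63). Since 61 ≡ 1 (mod 3) and 3 ∣ 63, we get N ≡ 1 (mod 3).

Only the reverse direction holds.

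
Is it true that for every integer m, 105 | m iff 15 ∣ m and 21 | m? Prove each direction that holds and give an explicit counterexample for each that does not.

Both directions hold.

[⇒] If 105 ∣ m, write m = 105q. Since 105 = 7·15, m = 15·(7q), so 15 ∣ m; and since 105 = 5·21, m = 21·(5q), so 21 ∣ m.

[⇐] Suppose 15 ∣ m and 21 ∣ m. Any common multiple of 15 and 21 is a multiple of their lcm; here lcm(15, 21) = 15·21/gcd(15, 21) = 315/3 = 105, so 105 ∣ m.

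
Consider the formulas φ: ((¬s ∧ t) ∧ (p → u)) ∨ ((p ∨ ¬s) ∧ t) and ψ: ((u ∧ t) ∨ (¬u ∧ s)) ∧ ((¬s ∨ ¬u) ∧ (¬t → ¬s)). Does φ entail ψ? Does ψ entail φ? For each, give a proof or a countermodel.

(⇒) fails and (⇐) fails.

(→) This fails. Under s = F, u = F, t = T, p = F, the left side is true but the right side is false.

(←) This fails. Under s = T, u = F, t = T, p = F, the left side is false but the right side is true.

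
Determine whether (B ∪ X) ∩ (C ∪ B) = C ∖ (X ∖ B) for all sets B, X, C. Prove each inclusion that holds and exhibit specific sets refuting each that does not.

Neither inclusion holds.

Forward inclusion. This inclusion fails. Take B = {1}, X = ∅, C = ∅; then 1 ∈ (B ∪ X) ∩ (C ∪ B) but 1 ∉ C ∖ (X ∖ B).

Reverse inclusion. This inclusion fails. Take B = ∅, X = ∅, C = {1}; then 1 ∈ C ∖ (X ∖ B) but 1 ∉ (B ∪ X) ∩ (C ∪ B).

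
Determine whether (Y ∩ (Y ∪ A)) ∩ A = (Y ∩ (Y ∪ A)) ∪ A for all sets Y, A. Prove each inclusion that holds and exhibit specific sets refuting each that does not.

Only the forward inclusion holds.

Reverse inclusion. This inclusion fails. Take Y = {1}, A = ∅; then 1 ∈ (Y ∩ (Y ∪ A)) ∪ A but 1 ∉ (Y ∩ (Y ∪ A)) ∩ A.

Forward inclusion. Let x ∈ (Y ∩ (Y ∪ A)) ∩ A. Then x ∈ Y ∩ A, from which x ∈ (Y ∩ (Y ∪ A)) ∪ A.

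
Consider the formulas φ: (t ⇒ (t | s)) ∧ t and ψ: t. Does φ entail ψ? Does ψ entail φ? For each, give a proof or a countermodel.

Both implications hold.

(⟹) Assume the antecedent. If t is true, t reduces to true regardless of the other variables. If t is false, the antecedent cannot hold. Either way t holds.

(⟸) Assume the antecedent. If t is true, (t ⇒ (t | s)) ∧ t reduces to true regardless of the other variables. If t is false, the antecedent cannot hold. Either way (t ⇒ (t | s)) ∧ t holds.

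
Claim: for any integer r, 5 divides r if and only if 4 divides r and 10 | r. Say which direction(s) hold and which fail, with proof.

(⟹) This fails: take r = 5. Certainly 5 ∣ 5, but 4 ∤ 5.

(⟸) Suppose 4 ∣ r and 10 ∣ r. Any common multiple of 4 and 10 is a multiple of their lcm; here lcm(4, 10) = 4·10/gcd(4, 10) = 40/2 = 20, so 20 ∣ r. Since 5 ∣ 20, it follows that 5 ∣ r.

The forward direction fails; the converse holds.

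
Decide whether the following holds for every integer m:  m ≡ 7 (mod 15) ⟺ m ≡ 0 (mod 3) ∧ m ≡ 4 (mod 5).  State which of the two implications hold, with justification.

(⟹) This fails: m = 7 gives 7 ≡ 7 (mod 15) but 7 ≡ 1 (mod 3), so the conjunction on the right does not hold.

(⟸) This fails: m = 9 satisfies both congruences on the right (9 ≡ 0 mod 3 and 9 ≡ 4 mod 5) yet 9 ≡ 9 (mod 15), not 7.

(⇒) fails and (⇐) fails.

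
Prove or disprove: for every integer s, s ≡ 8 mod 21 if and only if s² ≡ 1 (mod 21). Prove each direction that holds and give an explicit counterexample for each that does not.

(⇒) Suppose s ≡ 8 mod 21. Write s = 21j + 8. Then (21j + 8)² = 441j² + 336j + 64 = 21(21j² + 16j + 3) + 1, so s² ≡ 1 (mod 21).

(⇐) This fails: take s = 1. Then 1² = 1 ≡ 1 (mod 21), yet 1 ≡ 1 (mod 21), not 8.

Only the forward direction holds.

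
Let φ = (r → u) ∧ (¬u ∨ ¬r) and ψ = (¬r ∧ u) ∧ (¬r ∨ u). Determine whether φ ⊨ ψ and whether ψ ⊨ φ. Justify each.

The forward direction fails; the converse holds.

Forward direction. This fails. Under r = F, u = F, the left side is true but the right side is false.

Converse. Assume the antecedent. If r is true, the antecedent cannot hold. If r is false, (r → u) ∧ (¬u ∨ ¬r) reduces to true regardless of the other variables. Either way (r → u) ∧ (¬u ∨ ¬r) holds.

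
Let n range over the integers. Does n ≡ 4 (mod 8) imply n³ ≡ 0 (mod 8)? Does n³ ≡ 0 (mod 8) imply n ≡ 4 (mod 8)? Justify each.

The forward direction holds; the converse fails.

[⇒] Suppose n ≡ 4 (mod 8). Write n = 8j + 4. Then (8j + 4)³ = 512j³ + 768j² + 384j + 64 = 8(64j³ + 96j² + 48j + 8) + 0, so n³ ≡ 0 (mod 8).

[⇐] This fails: take n = 0. Then 0³ = 0 ≡ 0 (mod 8), yet 0 ≡ 0 (mod 8), not 4.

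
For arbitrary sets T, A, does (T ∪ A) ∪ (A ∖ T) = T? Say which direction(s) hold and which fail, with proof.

Only the reverse inclusion holds.

(⊇) Let x ∈ T. Then either x ∈ T and x ∉ A; or x ∈ T ∩ A. In each case x ∈ (T ∪ A) ∪ (A ∖ T), so T ⊆ (T ∪ A) ∪ (A ∖ T).

(⊆) This inclusion fails. Take T = ∅, A = {1}; then 1 ∈ (T ∪ A) ∪ (A ∖ T) but 1 ∉ T.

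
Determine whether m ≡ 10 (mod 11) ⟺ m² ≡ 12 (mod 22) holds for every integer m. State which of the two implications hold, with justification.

(⇒) This fails: take m = 21. Then 21 ≡ 10 (mod 11), but 21² = 441 ≡ 1 (mod 22), not 12.

(⇐) This fails: take m = 12. Then 12² = 144 ≡ 12 (mod 22), yet 12 ≡ 1 (mod 11), not 10.

(⇒) fails and (⇐) fails.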